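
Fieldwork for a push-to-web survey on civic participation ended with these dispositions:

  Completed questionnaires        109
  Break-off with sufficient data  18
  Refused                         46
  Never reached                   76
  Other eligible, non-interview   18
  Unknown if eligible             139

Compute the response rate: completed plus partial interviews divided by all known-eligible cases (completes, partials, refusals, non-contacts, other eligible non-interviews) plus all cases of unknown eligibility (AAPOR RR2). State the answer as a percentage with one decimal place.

31.3%

Num = 109 + 18 = 127
Denom = 109 + 18 + 46 + 76 + 18 + 139 = 406
RR2 = 127 / 406 = 0.3128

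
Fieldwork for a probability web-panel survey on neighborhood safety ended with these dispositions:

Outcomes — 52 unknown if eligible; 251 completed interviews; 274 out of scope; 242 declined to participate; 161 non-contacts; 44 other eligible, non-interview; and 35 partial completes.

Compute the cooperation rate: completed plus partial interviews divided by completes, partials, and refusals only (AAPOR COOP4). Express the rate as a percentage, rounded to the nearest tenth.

Num → 251 + 35 = 286
Denom → 251 + 35 + 242 = 528
COOP4 = 286 / 528 = 0.5417

54.2%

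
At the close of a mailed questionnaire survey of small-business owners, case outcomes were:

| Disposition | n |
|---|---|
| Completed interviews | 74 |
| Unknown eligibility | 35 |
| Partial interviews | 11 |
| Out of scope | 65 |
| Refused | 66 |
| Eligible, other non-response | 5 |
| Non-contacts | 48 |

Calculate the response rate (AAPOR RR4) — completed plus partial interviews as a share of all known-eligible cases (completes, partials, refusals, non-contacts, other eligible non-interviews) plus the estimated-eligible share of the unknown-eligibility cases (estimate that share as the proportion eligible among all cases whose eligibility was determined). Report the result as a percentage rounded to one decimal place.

36.9%

Numerator = 74 + 11 = 85
Determined eligible = 74 + 11 + 66 + 48 + 5 = 204
e = 204 / (204 + 65) = 204 / 269 = 0.7584
Estimated eligible among unknowns = 0.7584 × 35 = 26.54
Denominator = 204 + 26.54 = 230.54
RR4 = 85 / 230.54 = 0.3687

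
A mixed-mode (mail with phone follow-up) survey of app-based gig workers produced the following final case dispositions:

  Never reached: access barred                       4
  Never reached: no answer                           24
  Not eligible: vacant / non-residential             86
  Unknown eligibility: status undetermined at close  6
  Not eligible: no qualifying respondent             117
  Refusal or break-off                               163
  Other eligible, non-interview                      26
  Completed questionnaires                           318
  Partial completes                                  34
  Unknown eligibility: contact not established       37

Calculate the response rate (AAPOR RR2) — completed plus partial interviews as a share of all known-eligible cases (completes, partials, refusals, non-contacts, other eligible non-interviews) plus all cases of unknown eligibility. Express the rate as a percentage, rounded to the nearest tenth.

57.5%

Non-contacts = 24 + 4 = 28
Undetermined eligibility = 37 + 6 = 43
Ineligible = 117 + 86 = 203
Top: 318 + 34 = 352
Denominator: 318 + 34 + 163 + 28 + 26 + 43 = 612
RR2 = 352 / 612 = 0.5752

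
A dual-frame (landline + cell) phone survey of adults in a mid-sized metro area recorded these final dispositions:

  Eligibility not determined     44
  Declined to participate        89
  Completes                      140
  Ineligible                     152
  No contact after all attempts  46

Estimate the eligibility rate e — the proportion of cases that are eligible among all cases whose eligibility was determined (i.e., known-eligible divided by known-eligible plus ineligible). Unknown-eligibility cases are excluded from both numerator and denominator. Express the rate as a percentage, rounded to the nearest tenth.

Determined eligible → 140 + 89 + 46 = 275
e = 275 / (275 + 152) = 275 / 427 = 0.6440

64.4%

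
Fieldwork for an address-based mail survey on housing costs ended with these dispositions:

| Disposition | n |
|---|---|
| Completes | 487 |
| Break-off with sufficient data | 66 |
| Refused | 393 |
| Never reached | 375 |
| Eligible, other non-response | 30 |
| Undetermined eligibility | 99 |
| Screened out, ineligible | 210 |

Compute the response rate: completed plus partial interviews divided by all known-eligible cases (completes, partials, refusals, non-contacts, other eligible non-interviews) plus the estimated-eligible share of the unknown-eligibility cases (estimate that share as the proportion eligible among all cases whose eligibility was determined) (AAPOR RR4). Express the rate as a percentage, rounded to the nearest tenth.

38.5%

Top: 487 + 66 = 553
Eligible (known): 487 + 66 + 393 + 375 + 30 = 1351
e = 1351 / (1351 + 210) = 1351 / 1561 = 0.8655
Estimated eligible among unknowns: 0.8655 × 99 = 85.68
Base: 1351 + 85.68 = 1436.68
RR4 = 553 / 1436.68 = 0.3849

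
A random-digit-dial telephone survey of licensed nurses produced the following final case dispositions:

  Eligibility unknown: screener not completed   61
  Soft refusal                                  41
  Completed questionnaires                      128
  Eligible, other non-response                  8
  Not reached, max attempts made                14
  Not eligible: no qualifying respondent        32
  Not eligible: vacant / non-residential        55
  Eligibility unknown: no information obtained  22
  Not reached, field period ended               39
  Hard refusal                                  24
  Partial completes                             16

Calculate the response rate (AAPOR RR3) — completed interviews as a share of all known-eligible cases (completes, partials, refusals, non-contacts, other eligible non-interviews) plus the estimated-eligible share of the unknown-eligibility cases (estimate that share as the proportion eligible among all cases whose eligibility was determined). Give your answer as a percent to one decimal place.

Declined to participate = 24 + 41 = 65
Never reached = 39 + 14 = 53
Unknown eligibility = 61 + 22 = 83
Screened out, ineligible = 32 + 55 = 87
Top = 128
Eligible (known) = 128 + 16 + 65 + 53 + 8 = 270
e = 270 / (270 + 87) = 270 / 357 = 0.7563
Eligible share of unknowns = 0.7563 × 83 = 62.77
Denom = 270 + 62.77 = 332.77
RR3 = 128 / 332.77 = 0.3847

38.5%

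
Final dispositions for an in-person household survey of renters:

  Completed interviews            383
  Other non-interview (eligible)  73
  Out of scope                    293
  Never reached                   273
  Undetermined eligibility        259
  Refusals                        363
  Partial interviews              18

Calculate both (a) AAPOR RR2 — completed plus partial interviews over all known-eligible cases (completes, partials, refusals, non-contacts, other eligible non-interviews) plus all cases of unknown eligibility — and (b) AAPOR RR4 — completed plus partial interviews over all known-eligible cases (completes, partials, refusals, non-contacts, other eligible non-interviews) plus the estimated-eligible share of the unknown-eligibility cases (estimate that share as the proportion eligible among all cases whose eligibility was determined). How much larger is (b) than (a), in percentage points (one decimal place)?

1.2

Numerator: 383 + 18 = 401
Base: 383 + 18 + 363 + 273 + 73 + 259 = 1369
RR2 = 401 / 1369 = 0.2929
Known eligible: 383 + 18 + 363 + 273 + 73 = 1110
e = 1110 / (1110 + 293) = 1110 / 1403 = 0.7912
e × U: 0.7912 × 259 = 204.92
Base: 1110 + 204.92 = 1314.92
RR4 = 401 / 1314.92 = 0.3050
Difference = 30.50 − 29.29 = 1.21 percentage points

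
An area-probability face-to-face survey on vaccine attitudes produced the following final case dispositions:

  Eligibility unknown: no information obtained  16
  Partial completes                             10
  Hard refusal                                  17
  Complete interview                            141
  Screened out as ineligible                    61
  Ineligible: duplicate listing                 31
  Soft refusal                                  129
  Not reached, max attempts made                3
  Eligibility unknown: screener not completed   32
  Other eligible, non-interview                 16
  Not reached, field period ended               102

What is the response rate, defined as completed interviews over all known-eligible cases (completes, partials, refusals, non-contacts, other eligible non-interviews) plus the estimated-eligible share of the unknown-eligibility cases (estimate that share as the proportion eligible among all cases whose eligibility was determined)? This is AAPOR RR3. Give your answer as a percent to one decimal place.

Refusals = 17 + 129 = 146
No answer / not reached = 102 + 3 = 105
Unknown if eligible = 32 + 16 = 48
Out of scope = 61 + 31 = 92
Num: 141
Known eligible: 141 + 10 + 146 + 105 + 16 = 418
e = 418 / (418 + 92) = 418 / 510 = 0.8196
Eligible share of unknowns: 0.8196 × 48 = 39.34
Denominator: 418 + 39.34 = 457.34
RR3 = 141 / 457.34 = 0.3083

30.8%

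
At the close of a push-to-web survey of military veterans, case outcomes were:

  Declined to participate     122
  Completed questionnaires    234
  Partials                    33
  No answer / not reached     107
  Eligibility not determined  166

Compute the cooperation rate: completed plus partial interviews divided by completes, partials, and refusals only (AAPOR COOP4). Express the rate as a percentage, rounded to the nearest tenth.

Num: 234 + 33 = 267
Denom: 234 + 33 + 122 = 389
COOP4 = 267 / 389 = 0.6864

68.6%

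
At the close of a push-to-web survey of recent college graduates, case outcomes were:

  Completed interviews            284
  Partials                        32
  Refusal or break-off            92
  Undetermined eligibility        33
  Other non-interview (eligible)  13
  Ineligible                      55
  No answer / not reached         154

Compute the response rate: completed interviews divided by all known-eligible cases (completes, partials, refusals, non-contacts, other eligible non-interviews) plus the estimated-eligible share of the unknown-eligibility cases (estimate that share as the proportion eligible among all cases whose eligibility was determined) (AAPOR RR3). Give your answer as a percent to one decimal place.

Numerator → 284
Eligible (known) → 284 + 32 + 92 + 154 + 13 = 575
e = 575 / (575 + 55) = 575 / 630 = 0.9127
Eligible share of unknowns → 0.9127 × 33 = 30.12
Denominator → 575 + 30.12 = 605.12
RR3 = 284 / 605.12 = 0.4693

46.9%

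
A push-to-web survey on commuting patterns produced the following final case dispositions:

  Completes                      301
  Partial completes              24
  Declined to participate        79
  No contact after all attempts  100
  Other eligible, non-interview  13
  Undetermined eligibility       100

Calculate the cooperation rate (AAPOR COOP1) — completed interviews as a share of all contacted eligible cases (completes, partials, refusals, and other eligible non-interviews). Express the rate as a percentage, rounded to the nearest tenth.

Numerator: 301
Base: 301 + 24 + 79 + 13 = 417
COOP1 = 301 / 417 = 0.7218

72.2%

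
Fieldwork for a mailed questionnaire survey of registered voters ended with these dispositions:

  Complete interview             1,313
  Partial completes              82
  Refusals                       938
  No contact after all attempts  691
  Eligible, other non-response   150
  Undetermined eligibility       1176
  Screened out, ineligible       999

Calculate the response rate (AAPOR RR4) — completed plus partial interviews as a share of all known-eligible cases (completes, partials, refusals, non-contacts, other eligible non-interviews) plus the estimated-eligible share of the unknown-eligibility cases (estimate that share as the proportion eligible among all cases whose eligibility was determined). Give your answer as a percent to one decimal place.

Numerator → 1313 + 82 = 1395
Eligible (known) → 1313 + 82 + 938 + 691 + 150 = 3174
e = 3174 / (3174 + 999) = 3174 / 4173 = 0.7606
Eligible share of unknowns → 0.7606 × 1176 = 894.47
Base → 3174 + 894.47 = 4068.47
RR4 = 1395 / 4068.47 = 0.3429

34.3%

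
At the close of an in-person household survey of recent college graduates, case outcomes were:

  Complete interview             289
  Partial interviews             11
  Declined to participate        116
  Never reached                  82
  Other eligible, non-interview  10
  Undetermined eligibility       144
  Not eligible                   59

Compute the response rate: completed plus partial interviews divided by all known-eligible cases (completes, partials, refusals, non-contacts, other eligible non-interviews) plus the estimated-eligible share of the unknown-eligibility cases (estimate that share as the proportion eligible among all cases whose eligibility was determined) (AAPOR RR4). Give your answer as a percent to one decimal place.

47.1%

Top: 289 + 11 = 300
Determined eligible: 289 + 11 + 116 + 82 + 10 = 508
e = 508 / (508 + 59) = 508 / 567 = 0.8959
e × U: 0.8959 × 144 = 129.01
Denom: 508 + 129.01 = 637.01
RR4 = 300 / 637.01 = 0.4710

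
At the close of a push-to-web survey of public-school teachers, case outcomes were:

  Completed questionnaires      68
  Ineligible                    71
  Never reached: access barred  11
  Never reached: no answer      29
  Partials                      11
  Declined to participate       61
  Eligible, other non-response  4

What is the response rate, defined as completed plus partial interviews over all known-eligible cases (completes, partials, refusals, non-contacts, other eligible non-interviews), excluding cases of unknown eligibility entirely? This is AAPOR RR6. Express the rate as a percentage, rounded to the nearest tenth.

Non-contacts = 29 + 11 = 40
Numerator: 68 + 11 = 79
Denom: 68 + 11 + 61 + 40 + 4 = 184
RR6 = 79 / 184 = 0.4293

42.9%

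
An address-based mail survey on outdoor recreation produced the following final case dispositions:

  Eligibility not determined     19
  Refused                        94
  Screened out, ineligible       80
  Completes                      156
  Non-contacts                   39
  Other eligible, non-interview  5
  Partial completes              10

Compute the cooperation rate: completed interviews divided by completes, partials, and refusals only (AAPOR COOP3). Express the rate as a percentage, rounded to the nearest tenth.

Num: 156
Denominator: 156 + 10 + 94 = 260
COOP3 = 156 / 260 = 0.6000

60.0%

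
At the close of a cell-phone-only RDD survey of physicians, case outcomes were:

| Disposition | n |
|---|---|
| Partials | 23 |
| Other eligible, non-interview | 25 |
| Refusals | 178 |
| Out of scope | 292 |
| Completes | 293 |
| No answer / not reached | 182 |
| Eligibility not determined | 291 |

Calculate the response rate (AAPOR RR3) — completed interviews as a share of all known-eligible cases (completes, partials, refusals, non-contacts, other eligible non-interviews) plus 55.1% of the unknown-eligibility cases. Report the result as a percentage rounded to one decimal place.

Num → 293
Known eligible → 293 + 23 + 178 + 182 + 25 = 701
Estimated eligible among unknowns → 0.5510 × 291 = 160.34
Denominator → 701 + 160.34 = 861.34
RR3 = 293 / 861.34 = 0.3402

34.0%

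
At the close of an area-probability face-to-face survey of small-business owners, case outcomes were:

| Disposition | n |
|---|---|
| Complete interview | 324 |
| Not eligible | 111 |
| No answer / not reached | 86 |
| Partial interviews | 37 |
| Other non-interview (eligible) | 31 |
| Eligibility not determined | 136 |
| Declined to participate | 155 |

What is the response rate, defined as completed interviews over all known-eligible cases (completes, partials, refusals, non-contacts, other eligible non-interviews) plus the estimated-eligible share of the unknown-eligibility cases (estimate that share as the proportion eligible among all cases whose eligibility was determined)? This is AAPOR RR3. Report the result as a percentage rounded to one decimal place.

Top = 324
Determined eligible = 324 + 37 + 155 + 86 + 31 = 633
e = 633 / (633 + 111) = 633 / 744 = 0.8508
Estimated eligible among unknowns = 0.8508 × 136 = 115.71
Denominator = 633 + 115.71 = 748.71
RR3 = 324 / 748.71 = 0.4327

43.3%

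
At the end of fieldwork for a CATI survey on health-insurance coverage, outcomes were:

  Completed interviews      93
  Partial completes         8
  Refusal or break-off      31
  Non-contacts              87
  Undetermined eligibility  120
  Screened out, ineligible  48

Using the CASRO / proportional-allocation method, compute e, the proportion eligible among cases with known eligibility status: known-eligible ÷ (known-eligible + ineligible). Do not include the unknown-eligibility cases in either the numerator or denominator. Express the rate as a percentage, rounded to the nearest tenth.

82.0%

Known eligible → 93 + 8 + 31 + 87 = 219
e = 219 / (219 + 48) = 219 / 267 = 0.8202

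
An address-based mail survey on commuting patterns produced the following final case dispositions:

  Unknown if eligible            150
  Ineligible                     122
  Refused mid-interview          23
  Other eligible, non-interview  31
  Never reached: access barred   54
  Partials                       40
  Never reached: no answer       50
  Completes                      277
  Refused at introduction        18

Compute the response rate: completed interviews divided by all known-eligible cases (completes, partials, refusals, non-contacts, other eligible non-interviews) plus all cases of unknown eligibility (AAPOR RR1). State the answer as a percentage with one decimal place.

Refusal or break-off = 18 + 23 = 41
Non-contacts = 50 + 54 = 104
Numerator = 277
Denominator = 277 + 40 + 41 + 104 + 31 + 150 = 643
RR1 = 277 / 643 = 0.4308

43.1%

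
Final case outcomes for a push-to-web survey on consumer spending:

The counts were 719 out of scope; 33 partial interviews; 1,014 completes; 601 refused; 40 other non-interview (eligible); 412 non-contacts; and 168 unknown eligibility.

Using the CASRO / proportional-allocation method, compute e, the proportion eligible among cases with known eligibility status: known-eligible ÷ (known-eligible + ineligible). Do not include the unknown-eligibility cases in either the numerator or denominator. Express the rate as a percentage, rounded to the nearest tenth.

74.5%

Known eligible = 1014 + 33 + 601 + 412 + 40 = 2100
e = 2100 / (2100 + 719) = 2100 / 2819 = 0.7449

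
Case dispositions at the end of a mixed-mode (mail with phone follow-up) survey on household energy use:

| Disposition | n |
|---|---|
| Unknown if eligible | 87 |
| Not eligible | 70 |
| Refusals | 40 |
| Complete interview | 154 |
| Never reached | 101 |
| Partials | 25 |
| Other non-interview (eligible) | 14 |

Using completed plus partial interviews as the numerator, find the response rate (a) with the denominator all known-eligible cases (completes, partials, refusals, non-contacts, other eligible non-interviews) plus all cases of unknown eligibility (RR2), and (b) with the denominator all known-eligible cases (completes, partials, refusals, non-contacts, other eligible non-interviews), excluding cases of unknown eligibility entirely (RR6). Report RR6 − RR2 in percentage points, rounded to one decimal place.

11.1

Numerator → 154 + 25 = 179
Denominator → 154 + 25 + 40 + 101 + 14 + 87 = 421
RR2 = 179 / 421 = 0.4252
Denominator → 154 + 25 + 40 + 101 + 14 = 334
RR6 = 179 / 334 = 0.5359
Difference = 53.59 − 42.52 = 11.07 percentage points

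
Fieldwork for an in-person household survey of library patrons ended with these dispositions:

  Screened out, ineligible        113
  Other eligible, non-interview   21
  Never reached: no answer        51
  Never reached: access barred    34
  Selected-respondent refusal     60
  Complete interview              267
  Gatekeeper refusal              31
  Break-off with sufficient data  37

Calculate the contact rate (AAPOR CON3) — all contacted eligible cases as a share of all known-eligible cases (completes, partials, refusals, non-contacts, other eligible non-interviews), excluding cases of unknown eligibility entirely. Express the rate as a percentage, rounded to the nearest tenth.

Refusals = 31 + 60 = 91
No answer / not reached = 51 + 34 = 85
Num = 267 + 37 + 91 + 21 = 416
Denominator = 267 + 37 + 91 + 85 + 21 = 501
CON3 = 416 / 501 = 0.8303

83.0%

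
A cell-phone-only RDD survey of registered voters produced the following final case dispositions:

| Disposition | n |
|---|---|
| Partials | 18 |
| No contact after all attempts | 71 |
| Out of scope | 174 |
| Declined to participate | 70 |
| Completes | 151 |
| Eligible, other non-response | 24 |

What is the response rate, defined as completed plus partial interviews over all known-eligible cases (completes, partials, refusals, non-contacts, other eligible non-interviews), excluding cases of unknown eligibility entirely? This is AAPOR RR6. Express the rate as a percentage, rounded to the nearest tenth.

Top = 151 + 18 = 169
Denom = 151 + 18 + 70 + 71 + 24 = 334
RR6 = 169 / 334 = 0.5060

50.6%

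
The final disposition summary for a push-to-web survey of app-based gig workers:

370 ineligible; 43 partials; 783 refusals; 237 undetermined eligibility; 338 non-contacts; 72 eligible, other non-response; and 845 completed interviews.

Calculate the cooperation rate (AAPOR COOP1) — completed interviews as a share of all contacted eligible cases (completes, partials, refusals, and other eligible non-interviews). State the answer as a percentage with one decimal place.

48.5%

Numerator = 845
Base = 845 + 43 + 783 + 72 = 1743
COOP1 = 845 / 1743 = 0.4848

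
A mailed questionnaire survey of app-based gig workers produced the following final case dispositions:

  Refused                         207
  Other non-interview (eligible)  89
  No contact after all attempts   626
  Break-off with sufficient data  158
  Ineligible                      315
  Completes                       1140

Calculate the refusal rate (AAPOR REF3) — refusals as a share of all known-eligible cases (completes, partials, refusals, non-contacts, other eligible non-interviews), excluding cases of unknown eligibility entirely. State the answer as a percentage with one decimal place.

9.3%

Top: 207
Denominator: 1140 + 158 + 207 + 626 + 89 = 2220
REF3 = 207 / 2220 = 0.0932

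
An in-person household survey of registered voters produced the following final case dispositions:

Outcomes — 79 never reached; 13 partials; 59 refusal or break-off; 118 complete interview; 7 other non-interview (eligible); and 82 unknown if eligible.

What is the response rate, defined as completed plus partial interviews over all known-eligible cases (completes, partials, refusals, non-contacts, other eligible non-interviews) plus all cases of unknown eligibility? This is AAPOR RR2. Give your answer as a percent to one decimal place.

Numerator = 118 + 13 = 131
Denominator = 118 + 13 + 59 + 79 + 7 + 82 = 358
RR2 = 131 / 358 = 0.3659

36.6%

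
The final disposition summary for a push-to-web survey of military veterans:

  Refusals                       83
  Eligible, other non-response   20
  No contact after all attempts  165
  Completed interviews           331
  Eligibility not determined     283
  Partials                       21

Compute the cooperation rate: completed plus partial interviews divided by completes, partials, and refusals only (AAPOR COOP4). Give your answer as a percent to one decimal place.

Numerator = 331 + 21 = 352
Denominator = 331 + 21 + 83 = 435
COOP4 = 352 / 435 = 0.8092

80.9%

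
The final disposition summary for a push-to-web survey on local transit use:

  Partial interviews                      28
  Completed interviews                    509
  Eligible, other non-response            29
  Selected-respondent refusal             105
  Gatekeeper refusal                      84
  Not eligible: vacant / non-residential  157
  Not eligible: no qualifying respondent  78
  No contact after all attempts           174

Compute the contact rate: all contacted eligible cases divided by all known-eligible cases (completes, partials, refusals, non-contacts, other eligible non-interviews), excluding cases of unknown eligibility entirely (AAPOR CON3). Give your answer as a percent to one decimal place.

Declined to participate = 84 + 105 = 189
Screened out, ineligible = 78 + 157 = 235
Numerator: 509 + 28 + 189 + 29 = 755
Base: 509 + 28 + 189 + 174 + 29 = 929
CON3 = 755 / 929 = 0.8127

81.3%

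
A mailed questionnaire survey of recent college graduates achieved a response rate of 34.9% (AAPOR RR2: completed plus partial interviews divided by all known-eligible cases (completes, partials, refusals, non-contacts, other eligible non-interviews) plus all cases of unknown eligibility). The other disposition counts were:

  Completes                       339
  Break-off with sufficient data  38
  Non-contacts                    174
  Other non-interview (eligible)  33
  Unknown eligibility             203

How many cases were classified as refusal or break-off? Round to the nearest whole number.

293

Numerator → 339 + 38 = 377
RR2 = 377 / D = 0.349
D = 377 / 0.349 = 1080.2
Rest of base = 787
refusal or break-off = 1080.2 − 787 ≈ 293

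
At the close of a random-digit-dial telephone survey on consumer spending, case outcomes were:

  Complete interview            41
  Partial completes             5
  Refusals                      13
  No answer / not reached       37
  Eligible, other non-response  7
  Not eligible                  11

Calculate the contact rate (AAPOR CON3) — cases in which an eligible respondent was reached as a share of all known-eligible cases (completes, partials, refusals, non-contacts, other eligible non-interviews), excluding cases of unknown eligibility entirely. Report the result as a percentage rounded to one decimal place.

64.1%

Num: 41 + 5 + 13 + 7 = 66
Base: 41 + 5 + 13 + 37 + 7 = 103
CON3 = 66 / 103 = 0.6408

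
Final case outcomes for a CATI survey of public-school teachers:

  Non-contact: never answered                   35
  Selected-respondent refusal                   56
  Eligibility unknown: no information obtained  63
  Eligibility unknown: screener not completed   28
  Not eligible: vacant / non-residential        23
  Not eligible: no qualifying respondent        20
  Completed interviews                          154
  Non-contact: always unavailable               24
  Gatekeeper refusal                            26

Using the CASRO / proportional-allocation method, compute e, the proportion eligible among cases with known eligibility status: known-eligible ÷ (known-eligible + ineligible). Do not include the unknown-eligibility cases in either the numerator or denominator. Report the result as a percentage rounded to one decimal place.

Refusals = 26 + 56 = 82
Non-contacts = 35 + 24 = 59
Unknown if eligible = 28 + 63 = 91
Screened out, ineligible = 20 + 23 = 43
Determined eligible: 154 + 82 + 59 = 295
e = 295 / (295 + 43) = 295 / 338 = 0.8728

87.3%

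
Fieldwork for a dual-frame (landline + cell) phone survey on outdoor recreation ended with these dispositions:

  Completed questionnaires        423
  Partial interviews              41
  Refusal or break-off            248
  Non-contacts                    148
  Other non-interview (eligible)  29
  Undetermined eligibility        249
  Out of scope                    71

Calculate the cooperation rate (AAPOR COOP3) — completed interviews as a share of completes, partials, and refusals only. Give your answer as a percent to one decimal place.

59.4%

Num = 423
Denom = 423 + 41 + 248 = 712
COOP3 = 423 / 712 = 0.5941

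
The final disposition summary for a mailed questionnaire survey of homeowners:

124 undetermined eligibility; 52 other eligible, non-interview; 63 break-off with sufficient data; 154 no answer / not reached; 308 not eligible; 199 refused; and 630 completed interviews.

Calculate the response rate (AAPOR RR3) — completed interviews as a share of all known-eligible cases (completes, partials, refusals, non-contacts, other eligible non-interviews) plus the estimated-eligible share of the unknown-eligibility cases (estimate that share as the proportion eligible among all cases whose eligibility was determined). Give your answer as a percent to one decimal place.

Numerator → 630
Determined eligible → 630 + 63 + 199 + 154 + 52 = 1098
e = 1098 / (1098 + 308) = 1098 / 1406 = 0.7809
e × U → 0.7809 × 124 = 96.83
Denom → 1098 + 96.83 = 1194.83
RR3 = 630 / 1194.83 = 0.5273

52.7%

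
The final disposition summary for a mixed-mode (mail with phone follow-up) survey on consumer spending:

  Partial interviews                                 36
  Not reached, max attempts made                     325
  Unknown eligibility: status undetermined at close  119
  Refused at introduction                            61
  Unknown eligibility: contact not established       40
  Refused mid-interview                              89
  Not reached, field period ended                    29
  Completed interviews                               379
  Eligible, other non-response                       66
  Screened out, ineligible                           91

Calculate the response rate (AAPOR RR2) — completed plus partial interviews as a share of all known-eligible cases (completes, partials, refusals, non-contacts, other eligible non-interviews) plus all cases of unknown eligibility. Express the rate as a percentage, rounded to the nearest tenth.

Refusal or break-off = 61 + 89 = 150
Never reached = 29 + 325 = 354
Undetermined eligibility = 40 + 119 = 159
Top = 379 + 36 = 415
Denominator = 379 + 36 + 150 + 354 + 66 + 159 = 1144
RR2 = 415 / 1144 = 0.3628

36.3%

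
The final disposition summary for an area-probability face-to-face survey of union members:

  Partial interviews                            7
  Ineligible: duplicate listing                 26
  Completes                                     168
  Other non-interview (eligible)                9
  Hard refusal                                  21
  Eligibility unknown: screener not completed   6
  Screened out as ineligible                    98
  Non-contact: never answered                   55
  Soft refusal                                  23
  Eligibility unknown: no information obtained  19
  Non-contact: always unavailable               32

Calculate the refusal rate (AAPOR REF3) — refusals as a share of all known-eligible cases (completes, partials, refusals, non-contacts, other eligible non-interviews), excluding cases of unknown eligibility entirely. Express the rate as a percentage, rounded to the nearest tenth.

Refusals = 21 + 23 = 44
Never reached = 55 + 32 = 87
Eligibility not determined = 6 + 19 = 25
Out of scope = 98 + 26 = 124
Numerator → 44
Denominator → 168 + 7 + 44 + 87 + 9 = 315
REF3 = 44 / 315 = 0.1397

14.0%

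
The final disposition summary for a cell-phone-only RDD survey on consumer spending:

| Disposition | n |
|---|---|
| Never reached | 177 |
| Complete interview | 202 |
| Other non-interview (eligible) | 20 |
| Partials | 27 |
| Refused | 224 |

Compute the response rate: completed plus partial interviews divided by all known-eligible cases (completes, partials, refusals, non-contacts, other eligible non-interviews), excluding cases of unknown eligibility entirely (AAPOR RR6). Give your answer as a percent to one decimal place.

35.2%

Num = 202 + 27 = 229
Denominator = 202 + 27 + 224 + 177 + 20 = 650
RR6 = 229 / 650 = 0.3523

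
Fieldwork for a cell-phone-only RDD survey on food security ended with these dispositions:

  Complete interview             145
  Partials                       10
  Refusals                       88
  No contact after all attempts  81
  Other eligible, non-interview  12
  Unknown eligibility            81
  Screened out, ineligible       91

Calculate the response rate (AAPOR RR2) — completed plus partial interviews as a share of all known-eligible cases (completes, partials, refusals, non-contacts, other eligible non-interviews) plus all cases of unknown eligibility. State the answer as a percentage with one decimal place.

Num → 145 + 10 = 155
Denom → 145 + 10 + 88 + 81 + 12 + 81 = 417
RR2 = 155 / 417 = 0.3717

37.2%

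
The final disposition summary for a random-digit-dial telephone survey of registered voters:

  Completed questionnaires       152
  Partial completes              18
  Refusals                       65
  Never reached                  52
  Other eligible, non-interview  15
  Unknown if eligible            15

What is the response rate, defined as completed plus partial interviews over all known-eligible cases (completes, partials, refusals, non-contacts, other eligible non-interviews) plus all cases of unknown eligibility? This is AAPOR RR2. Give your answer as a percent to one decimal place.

Top = 152 + 18 = 170
Denom = 152 + 18 + 65 + 52 + 15 + 15 = 317
RR2 = 170 / 317 = 0.5363

53.6%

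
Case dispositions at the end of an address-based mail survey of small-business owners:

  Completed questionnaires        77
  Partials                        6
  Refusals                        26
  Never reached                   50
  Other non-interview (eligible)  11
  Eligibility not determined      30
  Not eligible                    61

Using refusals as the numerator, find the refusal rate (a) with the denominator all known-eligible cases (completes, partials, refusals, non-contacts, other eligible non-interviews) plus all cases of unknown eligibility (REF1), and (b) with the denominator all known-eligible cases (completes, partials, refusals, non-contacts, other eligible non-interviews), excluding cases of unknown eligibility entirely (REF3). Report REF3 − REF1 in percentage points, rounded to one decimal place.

2.3

Top = 26
Denominator = 77 + 6 + 26 + 50 + 11 + 30 = 200
REF1 = 26 / 200 = 0.1300
Denominator = 77 + 6 + 26 + 50 + 11 = 170
REF3 = 26 / 170 = 0.1529
Difference = 15.29 − 13.00 = 2.29 percentage points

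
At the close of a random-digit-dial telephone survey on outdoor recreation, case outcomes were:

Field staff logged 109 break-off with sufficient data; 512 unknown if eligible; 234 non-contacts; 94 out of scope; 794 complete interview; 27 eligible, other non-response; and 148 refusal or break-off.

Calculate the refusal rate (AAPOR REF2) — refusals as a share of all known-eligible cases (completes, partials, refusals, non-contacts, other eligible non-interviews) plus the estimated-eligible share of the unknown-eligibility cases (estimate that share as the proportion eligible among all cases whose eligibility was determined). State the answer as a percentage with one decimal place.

8.3%

Num → 148
Determined eligible → 794 + 109 + 148 + 234 + 27 = 1312
e = 1312 / (1312 + 94) = 1312 / 1406 = 0.9331
Eligible share of unknowns → 0.9331 × 512 = 477.75
Denom → 1312 + 477.75 = 1789.75
REF2 = 148 / 1789.75 = 0.0827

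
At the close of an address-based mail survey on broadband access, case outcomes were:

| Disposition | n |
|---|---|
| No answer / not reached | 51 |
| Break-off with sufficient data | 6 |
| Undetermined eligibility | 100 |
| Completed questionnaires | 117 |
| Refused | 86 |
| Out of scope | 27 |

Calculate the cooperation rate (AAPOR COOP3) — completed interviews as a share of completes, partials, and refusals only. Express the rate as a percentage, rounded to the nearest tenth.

Num = 117
Base = 117 + 6 + 86 = 209
COOP3 = 117 / 209 = 0.5598

56.0%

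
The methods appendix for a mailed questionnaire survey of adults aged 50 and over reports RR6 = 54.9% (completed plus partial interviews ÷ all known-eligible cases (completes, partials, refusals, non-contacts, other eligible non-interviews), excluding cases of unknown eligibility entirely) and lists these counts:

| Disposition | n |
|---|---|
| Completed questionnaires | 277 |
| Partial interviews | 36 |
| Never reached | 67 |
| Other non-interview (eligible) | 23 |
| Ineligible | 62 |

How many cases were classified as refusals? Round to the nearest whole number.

Top → 277 + 36 = 313
RR6 = 313 / D = 0.549
D = 313 / 0.549 = 570.1
Rest of base = 403
refusals = 570.1 − 403 ≈ 167

167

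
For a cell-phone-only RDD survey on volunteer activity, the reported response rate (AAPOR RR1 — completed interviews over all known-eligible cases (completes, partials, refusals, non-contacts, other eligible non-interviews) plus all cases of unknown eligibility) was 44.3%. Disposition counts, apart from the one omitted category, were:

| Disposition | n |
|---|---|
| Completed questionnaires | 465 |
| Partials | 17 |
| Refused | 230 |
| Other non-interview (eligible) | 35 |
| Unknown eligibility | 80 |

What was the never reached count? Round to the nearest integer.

RR1 = 465 / D = 0.443
D = 465 / 0.443 = 1049.7
Rest of base = 827
never reached = 1049.7 − 827 ≈ 223

223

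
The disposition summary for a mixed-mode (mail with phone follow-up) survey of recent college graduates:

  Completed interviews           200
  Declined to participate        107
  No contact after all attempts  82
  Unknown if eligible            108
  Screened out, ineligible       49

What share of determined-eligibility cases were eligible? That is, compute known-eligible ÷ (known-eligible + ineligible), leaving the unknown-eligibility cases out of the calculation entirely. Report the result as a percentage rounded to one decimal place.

Eligible (known) → 200 + 107 + 82 = 389
e = 389 / (389 + 49) = 389 / 438 = 0.8881

88.8%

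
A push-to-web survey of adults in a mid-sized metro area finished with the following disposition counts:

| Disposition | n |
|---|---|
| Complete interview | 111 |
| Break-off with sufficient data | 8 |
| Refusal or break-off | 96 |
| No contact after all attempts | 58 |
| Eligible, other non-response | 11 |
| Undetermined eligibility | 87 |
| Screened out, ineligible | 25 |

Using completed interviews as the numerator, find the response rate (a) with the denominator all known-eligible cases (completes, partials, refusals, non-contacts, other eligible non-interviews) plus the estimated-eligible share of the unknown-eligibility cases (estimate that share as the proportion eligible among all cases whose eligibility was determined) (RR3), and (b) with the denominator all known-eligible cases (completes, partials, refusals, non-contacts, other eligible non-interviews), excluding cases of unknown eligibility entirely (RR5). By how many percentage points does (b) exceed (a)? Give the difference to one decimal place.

Numerator: 111
Eligible (known): 111 + 8 + 96 + 58 + 11 = 284
e = 284 / (284 + 25) = 284 / 309 = 0.9191
Eligible share of unknowns: 0.9191 × 87 = 79.96
Denom: 284 + 79.96 = 363.96
RR3 = 111 / 363.96 = 0.3050
Denom: 111 + 8 + 96 + 58 + 11 = 284
RR5 = 111 / 284 = 0.3908
Difference = 39.08 − 30.50 = 8.58 percentage points

8.6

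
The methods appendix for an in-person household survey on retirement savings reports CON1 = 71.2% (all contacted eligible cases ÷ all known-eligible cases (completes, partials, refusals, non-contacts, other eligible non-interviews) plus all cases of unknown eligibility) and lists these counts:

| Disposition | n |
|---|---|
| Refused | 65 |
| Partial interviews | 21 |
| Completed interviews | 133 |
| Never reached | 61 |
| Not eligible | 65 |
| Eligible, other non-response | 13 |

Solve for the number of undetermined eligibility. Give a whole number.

Numerator → 133 + 21 + 65 + 13 = 232
CON1 = 232 / D = 0.712
D = 232 / 0.712 = 325.8
Rest of base = 293
undetermined eligibility = 325.8 − 293 ≈ 33

33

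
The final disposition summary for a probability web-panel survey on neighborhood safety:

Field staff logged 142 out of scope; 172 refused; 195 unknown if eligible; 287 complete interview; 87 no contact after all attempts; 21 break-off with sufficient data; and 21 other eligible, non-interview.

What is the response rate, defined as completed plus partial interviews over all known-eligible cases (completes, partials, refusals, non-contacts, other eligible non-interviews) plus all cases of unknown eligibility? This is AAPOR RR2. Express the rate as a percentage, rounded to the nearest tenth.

Top = 287 + 21 = 308
Base = 287 + 21 + 172 + 87 + 21 + 195 = 783
RR2 = 308 / 783 = 0.3934

39.3%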